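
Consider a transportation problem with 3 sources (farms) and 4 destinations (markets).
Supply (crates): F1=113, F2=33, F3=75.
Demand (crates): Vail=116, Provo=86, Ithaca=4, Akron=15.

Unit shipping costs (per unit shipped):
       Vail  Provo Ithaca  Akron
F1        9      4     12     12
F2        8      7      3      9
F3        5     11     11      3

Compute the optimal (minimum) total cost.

One minimum-cost allocation:
  F1 to Vail: 27 × 9 = 243
  F1 to Provo: 86 × 4 = 344
  F2 to Vail: 29 × 8 = 232
  F2 to Ithaca: 4 × 3 = 12
  F3 to Vail: 60 × 5 = 300
  F3 to Akron: 15 × 3 = 45
Total = 243 + 344 + 232 + 12 + 300 + 45 = 1176.

1176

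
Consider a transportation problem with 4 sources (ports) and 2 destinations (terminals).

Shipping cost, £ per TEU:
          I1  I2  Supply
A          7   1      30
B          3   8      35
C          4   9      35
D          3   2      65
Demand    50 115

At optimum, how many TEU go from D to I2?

65

Optimal shipments:
  A to I2: 30 × £1 = £30
  B to I1: 35 × £3 = £105
  C to I1: 15 × £4 = £60
  C to I2: 20 × £9 = £180
  D to I2: 65 × £2 = £130
Total cost = £505.
So D→I2 carries 65 TEU.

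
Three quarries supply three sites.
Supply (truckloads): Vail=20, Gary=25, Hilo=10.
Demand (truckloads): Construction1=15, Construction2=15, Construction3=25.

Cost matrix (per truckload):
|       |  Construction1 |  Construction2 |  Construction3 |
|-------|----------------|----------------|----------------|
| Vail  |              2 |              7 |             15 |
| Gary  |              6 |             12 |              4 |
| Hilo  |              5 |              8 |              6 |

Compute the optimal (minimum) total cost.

One minimum-cost allocation:
  Vail->Construction1: 15 × 2 = 30
  Vail->Construction2: 5 × 7 = 35
  Gary->Construction3: 25 × 4 = 100
  Hilo->Construction2: 10 × 8 = 80
Total = 30 + 35 + 100 + 80 = 245.
(Supply check: Vail ships 20; Gary ships 25; Hilo ships 10.)

245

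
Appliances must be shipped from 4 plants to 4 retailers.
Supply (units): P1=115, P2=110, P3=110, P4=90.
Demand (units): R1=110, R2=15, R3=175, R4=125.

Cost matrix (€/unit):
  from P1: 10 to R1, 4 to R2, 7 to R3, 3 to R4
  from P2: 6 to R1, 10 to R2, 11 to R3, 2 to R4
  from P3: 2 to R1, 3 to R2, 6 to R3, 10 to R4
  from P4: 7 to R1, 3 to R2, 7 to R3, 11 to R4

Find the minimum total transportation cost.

1755

Optimal allocation:
  P1–R3: 100 × €7 = €700
  P1–R4: 15 × €3 = €45
  P2–R4: 110 × €2 = €220
  P3–R1: 110 × €2 = €220
  P4–R2: 15 × €3 = €45
  P4–R3: 75 × €7 = €525
Total = 700 + 45 + 220 + 220 + 45 + 525 = €1755.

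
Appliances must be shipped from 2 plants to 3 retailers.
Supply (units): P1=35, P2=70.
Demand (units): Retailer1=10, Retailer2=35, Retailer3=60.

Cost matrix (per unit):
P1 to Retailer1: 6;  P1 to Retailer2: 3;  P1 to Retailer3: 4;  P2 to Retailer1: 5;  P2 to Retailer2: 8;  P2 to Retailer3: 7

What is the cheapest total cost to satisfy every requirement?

575

One minimum-cost allocation:
  P1 to Retailer2: 35 × 3 = 105
  P2 to Retailer1: 10 × 5 = 50
  P2 to Retailer3: 60 × 7 = 420
Total = 105 + 50 + 420 = 575.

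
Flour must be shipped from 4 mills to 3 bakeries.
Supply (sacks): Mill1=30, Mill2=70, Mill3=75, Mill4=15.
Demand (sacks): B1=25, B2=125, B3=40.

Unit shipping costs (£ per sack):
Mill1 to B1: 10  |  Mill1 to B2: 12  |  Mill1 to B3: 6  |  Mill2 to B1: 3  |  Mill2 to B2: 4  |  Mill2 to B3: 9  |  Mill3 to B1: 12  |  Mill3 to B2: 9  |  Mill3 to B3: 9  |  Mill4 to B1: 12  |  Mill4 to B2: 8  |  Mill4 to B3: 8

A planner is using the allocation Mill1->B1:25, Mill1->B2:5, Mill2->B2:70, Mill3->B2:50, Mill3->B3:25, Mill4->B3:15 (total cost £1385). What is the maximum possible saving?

155

Current plan cost = 25·10 + 5·12 + 70·4 + 50·9 + 25·9 + 15·8 = £1385.
Optimal plan:
  Mill1 to B3: 30 × £6 = £180
  Mill2 to B1: 25 × £3 = £75
  Mill2 to B2: 45 × £4 = £180
  Mill3 to B2: 75 × £9 = £675
  Mill4 to B2: 5 × £8 = £40
  Mill4 to B3: 10 × £8 = £80
Optimal cost = £1230.
Saving = 1385 − 1230 = £155.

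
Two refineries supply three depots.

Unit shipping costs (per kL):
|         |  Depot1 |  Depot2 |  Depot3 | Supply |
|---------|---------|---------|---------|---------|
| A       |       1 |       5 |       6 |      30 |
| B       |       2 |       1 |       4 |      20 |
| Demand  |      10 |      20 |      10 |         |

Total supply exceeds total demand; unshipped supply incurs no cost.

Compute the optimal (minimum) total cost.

An optimal shipping plan:
  A–Depot1: 10 × 1 = 10
  A–Depot3: 10 × 6 = 60
  B–Depot2: 20 × 1 = 20
Total = 10 + 60 + 20 = 90.
(Supply check: A ships 20; B ships 20.)

90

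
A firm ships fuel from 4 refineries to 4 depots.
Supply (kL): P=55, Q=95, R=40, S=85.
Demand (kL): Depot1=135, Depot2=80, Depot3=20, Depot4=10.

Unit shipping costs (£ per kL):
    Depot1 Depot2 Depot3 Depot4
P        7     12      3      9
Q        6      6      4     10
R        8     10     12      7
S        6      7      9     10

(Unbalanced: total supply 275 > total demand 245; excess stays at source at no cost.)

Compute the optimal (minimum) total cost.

One minimum-cost allocation:
  P->Depot1: 35 × £7 = £245
  P->Depot3: 20 × £3 = £60
  Q->Depot1: 15 × £6 = £90
  Q->Depot2: 80 × £6 = £480
  R->Depot4: 10 × £7 = £70
  S->Depot1: 85 × £6 = £510
Total = 245 + 60 + 90 + 480 + 70 + 510 = £1455.
(Supply check: P ships 55; Q ships 95; R ships 10; S ships 85.)

1455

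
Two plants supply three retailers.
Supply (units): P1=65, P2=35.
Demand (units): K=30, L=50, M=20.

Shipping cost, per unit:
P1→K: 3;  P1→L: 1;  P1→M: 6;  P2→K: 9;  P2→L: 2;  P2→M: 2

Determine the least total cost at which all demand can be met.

195

A cheapest plan:
  P1–K: 30 × 3 = 90
  P1–L: 35 × 1 = 35
  P2–L: 15 × 2 = 30
  P2–M: 20 × 2 = 40
Total = 90 + 35 + 30 + 40 = 195.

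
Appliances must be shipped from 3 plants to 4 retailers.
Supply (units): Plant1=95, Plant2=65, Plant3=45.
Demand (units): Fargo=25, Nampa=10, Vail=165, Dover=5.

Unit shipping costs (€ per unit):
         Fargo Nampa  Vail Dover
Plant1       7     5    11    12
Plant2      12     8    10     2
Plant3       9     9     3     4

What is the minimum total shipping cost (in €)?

Optimal allocation:
  Plant1–Fargo: 25 × €7 = €175
  Plant1–Nampa: 10 × €5 = €50
  Plant1–Vail: 60 × €11 = €660
  Plant2–Vail: 60 × €10 = €600
  Plant2–Dover: 5 × €2 = €10
  Plant3–Vail: 45 × €3 = €135
Total = 175 + 50 + 660 + 600 + 10 + 135 = €1630.

1630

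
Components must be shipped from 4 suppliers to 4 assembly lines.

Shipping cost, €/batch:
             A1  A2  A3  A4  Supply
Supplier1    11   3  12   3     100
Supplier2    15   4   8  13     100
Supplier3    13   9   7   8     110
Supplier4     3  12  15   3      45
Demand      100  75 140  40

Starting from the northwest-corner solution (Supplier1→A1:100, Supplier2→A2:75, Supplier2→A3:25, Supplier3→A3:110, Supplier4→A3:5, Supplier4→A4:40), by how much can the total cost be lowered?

Current plan cost = 100·11 + 75·4 + 25·8 + 110·7 + 5·15 + 40·3 = €2565.
Optimal plan:
  Supplier1 to A1: 55 × €11 = €605
  Supplier1 to A2: 5 × €3 = €15
  Supplier1 to A4: 40 × €3 = €120
  Supplier2 to A2: 70 × €4 = €280
  Supplier2 to A3: 30 × €8 = €240
  Supplier3 to A3: 110 × €7 = €770
  Supplier4 to A1: 45 × €3 = €135
Optimal cost = €2165.
Saving = 2565 − 2165 = €400.

400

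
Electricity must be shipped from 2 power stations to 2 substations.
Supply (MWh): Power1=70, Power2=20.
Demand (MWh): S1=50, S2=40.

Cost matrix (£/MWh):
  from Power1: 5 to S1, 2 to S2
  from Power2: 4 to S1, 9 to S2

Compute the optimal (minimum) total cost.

310

Optimal allocation:
  Power1–S1: 30 × £5 = £150
  Power1–S2: 40 × £2 = £80
  Power2–S1: 20 × £4 = £80
Total = 150 + 80 + 80 = £310.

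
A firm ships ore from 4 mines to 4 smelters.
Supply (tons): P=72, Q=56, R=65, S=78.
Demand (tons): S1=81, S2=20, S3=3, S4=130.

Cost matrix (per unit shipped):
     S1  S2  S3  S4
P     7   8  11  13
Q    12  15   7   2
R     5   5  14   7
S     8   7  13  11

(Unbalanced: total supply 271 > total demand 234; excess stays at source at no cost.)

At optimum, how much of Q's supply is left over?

0

Minimum-cost shipments:
  P→S1: 69 tons
  P→S3: 3 tons
  Q→S4: 56 tons
  R→S4: 65 tons
  S→S1: 12 tons
  S→S2: 20 tons
  S→S4: 9 tons
Total cost = 1418.
Q ships 56 of its 56, leaving 0.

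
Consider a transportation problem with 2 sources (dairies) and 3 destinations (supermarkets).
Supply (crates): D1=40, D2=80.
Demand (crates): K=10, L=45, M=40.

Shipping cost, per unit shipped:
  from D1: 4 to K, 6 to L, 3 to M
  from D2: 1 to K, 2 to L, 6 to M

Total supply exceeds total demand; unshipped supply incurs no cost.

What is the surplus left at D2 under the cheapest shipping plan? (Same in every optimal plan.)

Minimum-cost shipments:
  D1–M: 40 × 3 = 120
  D2–K: 10 × 1 = 10
  D2–L: 45 × 2 = 90
Total cost = 220.
D2 ships 55 of its 80, leaving 25.

25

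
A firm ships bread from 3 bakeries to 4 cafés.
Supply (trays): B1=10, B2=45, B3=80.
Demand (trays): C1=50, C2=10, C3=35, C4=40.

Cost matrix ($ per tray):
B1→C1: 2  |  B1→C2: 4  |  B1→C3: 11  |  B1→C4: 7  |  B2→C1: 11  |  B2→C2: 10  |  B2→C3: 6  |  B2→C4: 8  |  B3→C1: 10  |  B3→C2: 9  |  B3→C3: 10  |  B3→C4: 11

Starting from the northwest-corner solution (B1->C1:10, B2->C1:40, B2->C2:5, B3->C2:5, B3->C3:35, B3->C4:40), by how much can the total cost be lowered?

215

Current plan cost = 10·2 + 40·11 + 5·10 + 5·9 + 35·10 + 40·11 = $1345.
Optimal plan:
  B1→C1: 10 × $2 = $20
  B2→C3: 35 × $6 = $210
  B2→C4: 10 × $8 = $80
  B3→C1: 40 × $10 = $400
  B3→C2: 10 × $9 = $90
  B3→C4: 30 × $11 = $330
Optimal cost = $1130.
Saving = 1345 − 1130 = $215.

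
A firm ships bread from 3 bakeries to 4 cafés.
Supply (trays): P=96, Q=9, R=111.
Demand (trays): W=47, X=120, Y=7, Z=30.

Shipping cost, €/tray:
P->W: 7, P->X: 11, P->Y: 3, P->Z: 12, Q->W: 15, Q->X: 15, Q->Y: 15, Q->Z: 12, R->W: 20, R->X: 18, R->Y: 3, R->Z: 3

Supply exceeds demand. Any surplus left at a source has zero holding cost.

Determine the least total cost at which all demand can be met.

One minimum-cost allocation:
  P–W: 47 × €7 = €329
  P–X: 49 × €11 = €539
  Q–X: 9 × €15 = €135
  R–X: 62 × €18 = €1116
  R–Y: 7 × €3 = €21
  R–Z: 30 × €3 = €90
Total = 329 + 539 + 135 + 1116 + 21 + 90 = €2230.

2230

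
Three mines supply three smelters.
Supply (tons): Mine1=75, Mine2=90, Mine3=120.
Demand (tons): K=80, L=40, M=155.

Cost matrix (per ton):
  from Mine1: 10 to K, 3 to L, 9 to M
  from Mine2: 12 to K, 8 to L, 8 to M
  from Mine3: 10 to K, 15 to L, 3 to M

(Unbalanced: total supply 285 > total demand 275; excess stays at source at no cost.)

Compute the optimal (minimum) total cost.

Optimal allocation:
  Mine1 to K: 35 × 10 = 350
  Mine1 to L: 40 × 3 = 120
  Mine2 to K: 45 × 12 = 540
  Mine2 to M: 35 × 8 = 280
  Mine3 to M: 120 × 3 = 360
Total = 350 + 120 + 540 + 280 + 360 = 1650.

1650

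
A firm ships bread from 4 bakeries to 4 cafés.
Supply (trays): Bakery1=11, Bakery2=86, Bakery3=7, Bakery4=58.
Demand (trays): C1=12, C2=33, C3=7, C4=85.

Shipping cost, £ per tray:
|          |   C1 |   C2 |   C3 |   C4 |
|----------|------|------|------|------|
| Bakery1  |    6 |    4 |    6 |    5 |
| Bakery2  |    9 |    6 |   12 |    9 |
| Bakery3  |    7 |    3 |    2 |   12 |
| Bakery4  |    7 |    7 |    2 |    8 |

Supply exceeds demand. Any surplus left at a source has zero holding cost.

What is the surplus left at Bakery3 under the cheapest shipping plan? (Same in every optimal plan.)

0

Minimum-cost shipments:
  Bakery1 to C4: 11 trays
  Bakery2 to C2: 26 trays
  Bakery2 to C4: 35 trays
  Bakery3 to C2: 7 trays
  Bakery4 to C1: 12 trays
  Bakery4 to C3: 7 trays
  Bakery4 to C4: 39 trays
Total cost = £957.
Bakery3 ships 7 of its 7, leaving 0.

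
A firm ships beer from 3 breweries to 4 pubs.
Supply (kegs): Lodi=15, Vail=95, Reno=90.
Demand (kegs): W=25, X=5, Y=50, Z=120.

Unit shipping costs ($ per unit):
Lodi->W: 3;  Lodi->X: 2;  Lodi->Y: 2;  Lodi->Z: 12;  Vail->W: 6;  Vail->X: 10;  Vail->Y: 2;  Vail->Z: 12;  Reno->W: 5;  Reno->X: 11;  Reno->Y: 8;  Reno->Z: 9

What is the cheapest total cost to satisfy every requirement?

1400

A cheapest plan:
  Lodi->W: 10 × $3 = $30
  Lodi->X: 5 × $2 = $10
  Vail->W: 15 × $6 = $90
  Vail->Y: 50 × $2 = $100
  Vail->Z: 30 × $12 = $360
  Reno->Z: 90 × $9 = $810
Total = 30 + 10 + 90 + 100 + 360 + 810 = $1400.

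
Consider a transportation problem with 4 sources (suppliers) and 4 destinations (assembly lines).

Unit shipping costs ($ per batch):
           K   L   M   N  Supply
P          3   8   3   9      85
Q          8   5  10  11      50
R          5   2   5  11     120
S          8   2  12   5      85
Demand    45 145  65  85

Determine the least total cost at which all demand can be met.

1245

One minimum-cost allocation:
  P to K: 45 × $3 = $135
  P to M: 40 × $3 = $120
  Q to L: 50 × $5 = $250
  R to L: 95 × $2 = $190
  R to M: 25 × $5 = $125
  S to N: 85 × $5 = $425
Total = 135 + 120 + 250 + 190 + 125 + 425 = $1245.
(Supply check: P ships 85; Q ships 50; R ships 120; S ships 85.)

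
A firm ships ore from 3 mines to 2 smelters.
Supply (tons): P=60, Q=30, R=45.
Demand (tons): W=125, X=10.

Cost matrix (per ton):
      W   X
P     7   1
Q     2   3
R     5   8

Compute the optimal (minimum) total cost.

645

Optimal allocation:
  P to W: 50 × 7 = 350
  P to X: 10 × 1 = 10
  Q to W: 30 × 2 = 60
  R to W: 45 × 5 = 225
Total = 350 + 10 + 60 + 225 = 645.
(Supply check: P ships 60; Q ships 30; R ships 45.)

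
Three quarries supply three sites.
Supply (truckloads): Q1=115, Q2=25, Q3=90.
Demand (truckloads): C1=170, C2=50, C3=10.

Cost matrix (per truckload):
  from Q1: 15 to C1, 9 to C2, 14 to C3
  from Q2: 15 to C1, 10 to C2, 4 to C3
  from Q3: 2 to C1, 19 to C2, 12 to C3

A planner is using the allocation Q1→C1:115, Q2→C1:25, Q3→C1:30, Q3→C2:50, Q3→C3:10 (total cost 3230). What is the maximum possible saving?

1360

Current plan cost = 115·15 + 25·15 + 30·2 + 50·19 + 10·12 = 3230.
Optimal plan:
  Q1–C1: 65 × 15 = 975
  Q1–C2: 50 × 9 = 450
  Q2–C1: 15 × 15 = 225
  Q2–C3: 10 × 4 = 40
  Q3–C1: 90 × 2 = 180
Optimal cost = 1870.
Saving = 3230 − 1870 = 1360.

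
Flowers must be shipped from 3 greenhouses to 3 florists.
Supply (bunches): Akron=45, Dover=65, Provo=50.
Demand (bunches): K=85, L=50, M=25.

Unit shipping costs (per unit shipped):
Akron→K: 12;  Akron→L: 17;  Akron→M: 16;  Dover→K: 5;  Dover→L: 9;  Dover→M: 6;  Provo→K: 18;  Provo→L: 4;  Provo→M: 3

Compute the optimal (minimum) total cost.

A cheapest plan:
  Akron->K: 45 × 12 = 540
  Dover->K: 40 × 5 = 200
  Dover->M: 25 × 6 = 150
  Provo->L: 50 × 4 = 200
Total = 540 + 200 + 150 + 200 = 1090.
(Supply check: Akron ships 45; Dover ships 65; Provo ships 50.)

1090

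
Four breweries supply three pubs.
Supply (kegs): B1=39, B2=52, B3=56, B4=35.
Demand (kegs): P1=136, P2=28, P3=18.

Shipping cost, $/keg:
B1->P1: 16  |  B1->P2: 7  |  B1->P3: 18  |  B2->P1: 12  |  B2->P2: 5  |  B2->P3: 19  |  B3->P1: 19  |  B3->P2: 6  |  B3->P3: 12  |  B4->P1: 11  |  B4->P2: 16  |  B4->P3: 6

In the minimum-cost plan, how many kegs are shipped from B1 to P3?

0

The minimum-cost plan:
  B1–P1: 39 kegs
  B2–P1: 52 kegs
  B3–P1: 10 kegs
  B3–P2: 28 kegs
  B3–P3: 18 kegs
  B4–P1: 35 kegs
Total cost = $2207.
The route B1→P3 is not used.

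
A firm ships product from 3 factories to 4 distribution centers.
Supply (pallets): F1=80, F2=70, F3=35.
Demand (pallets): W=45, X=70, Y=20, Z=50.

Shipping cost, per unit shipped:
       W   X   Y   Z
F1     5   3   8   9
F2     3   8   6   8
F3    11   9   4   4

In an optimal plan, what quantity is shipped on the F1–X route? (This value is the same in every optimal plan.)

The minimum-cost plan:
  F1→X: 70 × 3 = 210
  F1→Z: 10 × 9 = 90
  F2→W: 45 × 3 = 135
  F2→Y: 20 × 6 = 120
  F2→Z: 5 × 8 = 40
  F3→Z: 35 × 4 = 140
Total cost = 735.
So F1→X carries 70 pallets.

70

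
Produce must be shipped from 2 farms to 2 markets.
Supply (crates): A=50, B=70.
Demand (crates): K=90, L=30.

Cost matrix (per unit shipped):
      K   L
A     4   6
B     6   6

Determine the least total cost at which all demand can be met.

620

An optimal shipping plan:
  A->K: 50 × 4 = 200
  B->K: 40 × 6 = 240
  B->L: 30 × 6 = 180
Total = 200 + 240 + 180 = 620.
(Supply check: A ships 50; B ships 70.)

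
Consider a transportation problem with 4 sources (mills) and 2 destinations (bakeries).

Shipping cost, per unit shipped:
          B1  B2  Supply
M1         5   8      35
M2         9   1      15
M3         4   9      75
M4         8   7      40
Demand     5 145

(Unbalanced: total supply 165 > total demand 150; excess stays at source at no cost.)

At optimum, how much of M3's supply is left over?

15

An optimal plan:
  M1–B2: 35 × 8 = 280
  M2–B2: 15 × 1 = 15
  M3–B1: 5 × 4 = 20
  M3–B2: 55 × 9 = 495
  M4–B2: 40 × 7 = 280
Total cost = 1090.
M3 ships 60 of its 75, leaving 15.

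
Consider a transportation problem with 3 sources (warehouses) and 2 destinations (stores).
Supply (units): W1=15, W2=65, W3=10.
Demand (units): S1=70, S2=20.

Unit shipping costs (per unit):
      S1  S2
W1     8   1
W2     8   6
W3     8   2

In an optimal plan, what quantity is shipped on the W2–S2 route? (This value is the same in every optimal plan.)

The minimum-cost plan:
  W1->S2: 15 × 1 = 15
  W2->S1: 65 × 8 = 520
  W3->S1: 5 × 8 = 40
  W3->S2: 5 × 2 = 10
Total cost = 585.
The route W2→S2 is not used.

0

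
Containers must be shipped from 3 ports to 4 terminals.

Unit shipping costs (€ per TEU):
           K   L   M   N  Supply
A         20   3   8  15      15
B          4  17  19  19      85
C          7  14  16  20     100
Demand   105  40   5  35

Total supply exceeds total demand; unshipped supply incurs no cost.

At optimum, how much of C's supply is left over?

Minimum-cost shipments:
  A–L: 15 × €3 = €45
  B–K: 85 × €4 = €340
  C–K: 20 × €7 = €140
  C–L: 25 × €14 = €350
  C–M: 5 × €16 = €80
  C–N: 35 × €20 = €700
Total cost = €1655.
C ships 85 of its 100, leaving 15.

15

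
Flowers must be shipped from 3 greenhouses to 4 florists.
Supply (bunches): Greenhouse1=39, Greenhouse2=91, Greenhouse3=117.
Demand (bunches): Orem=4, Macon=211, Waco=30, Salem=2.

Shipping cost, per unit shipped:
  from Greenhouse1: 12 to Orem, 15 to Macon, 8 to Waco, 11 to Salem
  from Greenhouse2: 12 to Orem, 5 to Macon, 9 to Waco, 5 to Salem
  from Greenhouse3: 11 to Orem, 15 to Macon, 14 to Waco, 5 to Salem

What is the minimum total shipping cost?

2549

A cheapest plan:
  Greenhouse1→Macon: 9 × 15 = 135
  Greenhouse1→Waco: 30 × 8 = 240
  Greenhouse2→Macon: 91 × 5 = 455
  Greenhouse3→Orem: 4 × 11 = 44
  Greenhouse3→Macon: 111 × 15 = 1665
  Greenhouse3→Salem: 2 × 5 = 10
Total = 135 + 240 + 455 + 44 + 1665 + 10 = 2549.
(Supply check: Greenhouse1 ships 39; Greenhouse2 ships 91; Greenhouse3 ships 117.)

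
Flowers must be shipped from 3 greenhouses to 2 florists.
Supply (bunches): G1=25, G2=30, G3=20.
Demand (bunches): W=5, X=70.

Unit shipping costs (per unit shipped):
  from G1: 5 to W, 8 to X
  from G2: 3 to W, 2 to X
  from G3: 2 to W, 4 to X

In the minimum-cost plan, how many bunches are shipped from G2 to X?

Solving gives:
  G1–W: 5 bunches
  G1–X: 20 bunches
  G2–X: 30 bunches
  G3–X: 20 bunches
Total cost = 325.
So G2→X carries 30 bunches.

30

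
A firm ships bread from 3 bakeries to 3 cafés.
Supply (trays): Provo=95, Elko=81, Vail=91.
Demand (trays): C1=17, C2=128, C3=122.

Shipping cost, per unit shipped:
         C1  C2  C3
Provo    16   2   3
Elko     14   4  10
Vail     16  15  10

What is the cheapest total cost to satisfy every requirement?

An optimal shipping plan:
  Provo to C2: 47 × 2 = 94
  Provo to C3: 48 × 3 = 144
  Elko to C2: 81 × 4 = 324
  Vail to C1: 17 × 16 = 272
  Vail to C3: 74 × 10 = 740
Total = 94 + 144 + 324 + 272 + 740 = 1574.

1574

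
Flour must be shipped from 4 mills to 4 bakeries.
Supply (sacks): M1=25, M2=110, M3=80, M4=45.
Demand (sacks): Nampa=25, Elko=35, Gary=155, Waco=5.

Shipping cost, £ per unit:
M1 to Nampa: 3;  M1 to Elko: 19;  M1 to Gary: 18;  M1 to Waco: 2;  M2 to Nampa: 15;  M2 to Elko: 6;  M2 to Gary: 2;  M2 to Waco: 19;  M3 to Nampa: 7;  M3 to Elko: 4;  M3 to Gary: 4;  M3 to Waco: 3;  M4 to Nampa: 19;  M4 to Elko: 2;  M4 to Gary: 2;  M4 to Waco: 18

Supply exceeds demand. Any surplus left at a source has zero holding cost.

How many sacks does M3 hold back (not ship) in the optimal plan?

An optimal plan:
  M1->Nampa: 25 × £3 = £75
  M2->Gary: 110 × £2 = £220
  M3->Gary: 35 × £4 = £140
  M3->Waco: 5 × £3 = £15
  M4->Elko: 35 × £2 = £70
  M4->Gary: 10 × £2 = £20
Total cost = £540.
M3 ships 40 of its 80, leaving 40.

40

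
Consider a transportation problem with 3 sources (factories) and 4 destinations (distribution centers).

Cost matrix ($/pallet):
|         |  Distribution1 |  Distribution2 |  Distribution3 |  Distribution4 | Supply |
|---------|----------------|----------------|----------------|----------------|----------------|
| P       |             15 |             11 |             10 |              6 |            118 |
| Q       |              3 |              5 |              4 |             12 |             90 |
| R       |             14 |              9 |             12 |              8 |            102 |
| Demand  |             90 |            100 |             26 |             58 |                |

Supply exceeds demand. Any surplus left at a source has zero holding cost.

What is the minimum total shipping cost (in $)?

An optimal shipping plan:
  P→Distribution3: 26 × $10 = $260
  P→Distribution4: 58 × $6 = $348
  Q→Distribution1: 90 × $3 = $270
  R→Distribution2: 100 × $9 = $900
Total = 260 + 348 + 270 + 900 = $1778.
(Supply check: P ships 84; Q ships 90; R ships 100.)

1778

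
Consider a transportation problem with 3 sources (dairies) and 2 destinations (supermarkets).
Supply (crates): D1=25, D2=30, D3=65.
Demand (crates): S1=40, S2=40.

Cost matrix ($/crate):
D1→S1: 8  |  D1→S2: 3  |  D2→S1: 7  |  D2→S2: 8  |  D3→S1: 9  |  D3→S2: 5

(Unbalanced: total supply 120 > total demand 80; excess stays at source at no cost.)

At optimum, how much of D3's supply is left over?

40

Minimum-cost shipments:
  D1→S2: 25 crates
  D2→S1: 30 crates
  D3→S1: 10 crates
  D3→S2: 15 crates
Total cost = $450.
D3 ships 25 of its 65, leaving 40.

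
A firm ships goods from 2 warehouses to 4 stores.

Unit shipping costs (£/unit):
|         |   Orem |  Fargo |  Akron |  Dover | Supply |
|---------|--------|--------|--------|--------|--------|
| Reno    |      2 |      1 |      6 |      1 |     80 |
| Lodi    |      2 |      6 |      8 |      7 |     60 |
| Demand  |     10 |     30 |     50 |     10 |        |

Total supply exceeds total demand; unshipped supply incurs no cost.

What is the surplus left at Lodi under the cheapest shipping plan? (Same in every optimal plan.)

Minimum-cost shipments:
  Reno–Fargo: 30 × £1 = £30
  Reno–Akron: 40 × £6 = £240
  Reno–Dover: 10 × £1 = £10
  Lodi–Orem: 10 × £2 = £20
  Lodi–Akron: 10 × £8 = £80
Total cost = £380.
Lodi ships 20 of its 60, leaving 40.

40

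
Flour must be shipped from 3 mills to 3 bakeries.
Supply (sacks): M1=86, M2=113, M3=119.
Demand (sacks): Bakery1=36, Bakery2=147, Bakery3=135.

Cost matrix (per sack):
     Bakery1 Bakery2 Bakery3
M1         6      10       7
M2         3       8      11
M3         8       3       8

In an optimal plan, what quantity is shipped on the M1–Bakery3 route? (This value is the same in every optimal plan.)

The minimum-cost plan:
  M1 to Bakery3: 86 × 7 = 602
  M2 to Bakery1: 36 × 3 = 108
  M2 to Bakery2: 28 × 8 = 224
  M2 to Bakery3: 49 × 11 = 539
  M3 to Bakery2: 119 × 3 = 357
Total cost = 1830.
So M1→Bakery3 carries 86 sacks.

86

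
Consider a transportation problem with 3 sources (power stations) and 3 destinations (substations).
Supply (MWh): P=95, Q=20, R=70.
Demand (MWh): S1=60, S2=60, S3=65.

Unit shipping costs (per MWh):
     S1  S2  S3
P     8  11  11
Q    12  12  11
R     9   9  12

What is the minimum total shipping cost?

1745

An optimal shipping plan:
  P–S1: 50 × 8 = 400
  P–S3: 45 × 11 = 495
  Q–S3: 20 × 11 = 220
  R–S1: 10 × 9 = 90
  R–S2: 60 × 9 = 540
Total = 400 + 495 + 220 + 90 + 540 = 1745.
(Supply check: P ships 95; Q ships 20; R ships 70.)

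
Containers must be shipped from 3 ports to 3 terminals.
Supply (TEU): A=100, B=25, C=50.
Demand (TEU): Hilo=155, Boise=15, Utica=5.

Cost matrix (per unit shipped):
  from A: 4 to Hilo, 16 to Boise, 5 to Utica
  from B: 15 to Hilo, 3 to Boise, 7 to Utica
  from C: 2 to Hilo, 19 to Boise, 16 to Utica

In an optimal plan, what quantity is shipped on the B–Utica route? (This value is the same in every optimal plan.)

5

The minimum-cost plan:
  A–Hilo: 100 × 4 = 400
  B–Hilo: 5 × 15 = 75
  B–Boise: 15 × 3 = 45
  B–Utica: 5 × 7 = 35
  C–Hilo: 50 × 2 = 100
Total cost = 655.
So B→Utica carries 5 TEU.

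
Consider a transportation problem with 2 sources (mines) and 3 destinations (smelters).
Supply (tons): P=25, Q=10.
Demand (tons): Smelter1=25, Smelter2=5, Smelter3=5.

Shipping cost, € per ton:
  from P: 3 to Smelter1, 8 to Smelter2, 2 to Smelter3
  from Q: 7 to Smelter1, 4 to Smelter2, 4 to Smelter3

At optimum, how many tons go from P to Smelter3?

0

Solving gives:
  P–Smelter1: 25 × €3 = €75
  Q–Smelter2: 5 × €4 = €20
  Q–Smelter3: 5 × €4 = €20
Total cost = €115.
The route P→Smelter3 is not used.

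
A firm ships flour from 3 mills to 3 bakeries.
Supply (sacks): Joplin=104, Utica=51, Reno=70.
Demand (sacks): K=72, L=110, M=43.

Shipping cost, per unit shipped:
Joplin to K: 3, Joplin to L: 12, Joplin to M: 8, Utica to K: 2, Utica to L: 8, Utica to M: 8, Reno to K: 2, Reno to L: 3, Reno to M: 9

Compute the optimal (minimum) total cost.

One minimum-cost allocation:
  Joplin->K: 61 × 3 = 183
  Joplin->M: 43 × 8 = 344
  Utica->K: 11 × 2 = 22
  Utica->L: 40 × 8 = 320
  Reno->L: 70 × 3 = 210
Total = 183 + 344 + 22 + 320 + 210 = 1079.

1079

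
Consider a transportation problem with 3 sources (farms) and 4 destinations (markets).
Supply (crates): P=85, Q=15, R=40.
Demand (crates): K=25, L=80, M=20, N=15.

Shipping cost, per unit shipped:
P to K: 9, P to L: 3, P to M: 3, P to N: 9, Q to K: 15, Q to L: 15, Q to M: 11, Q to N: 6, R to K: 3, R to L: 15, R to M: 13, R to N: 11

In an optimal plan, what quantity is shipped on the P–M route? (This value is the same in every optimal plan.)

Solving gives:
  P->L: 80 × 3 = 240
  P->M: 5 × 3 = 15
  Q->N: 15 × 6 = 90
  R->K: 25 × 3 = 75
  R->M: 15 × 13 = 195
Total cost = 615.
So P→M carries 5 crates.

5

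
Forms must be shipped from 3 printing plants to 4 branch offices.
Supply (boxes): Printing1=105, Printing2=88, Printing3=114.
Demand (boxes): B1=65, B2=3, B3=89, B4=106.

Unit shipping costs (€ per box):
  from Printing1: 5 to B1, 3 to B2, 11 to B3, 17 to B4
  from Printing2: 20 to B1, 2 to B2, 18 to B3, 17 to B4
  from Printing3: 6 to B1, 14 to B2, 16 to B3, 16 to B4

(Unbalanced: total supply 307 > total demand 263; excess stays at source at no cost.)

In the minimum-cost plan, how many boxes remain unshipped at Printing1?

0

Minimum-cost shipments:
  Printing1→B1: 16 × €5 = €80
  Printing1→B3: 89 × €11 = €979
  Printing2→B2: 3 × €2 = €6
  Printing2→B4: 41 × €17 = €697
  Printing3→B1: 49 × €6 = €294
  Printing3→B4: 65 × €16 = €1040
Total cost = €3096.
Printing1 ships 105 of its 105, leaving 0.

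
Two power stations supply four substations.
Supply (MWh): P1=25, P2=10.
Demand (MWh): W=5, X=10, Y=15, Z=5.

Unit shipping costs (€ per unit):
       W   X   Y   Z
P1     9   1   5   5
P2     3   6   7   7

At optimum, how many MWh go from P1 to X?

10

Optimal shipments:
  P1->X: 10 × €1 = €10
  P1->Y: 10 × €5 = €50
  P1->Z: 5 × €5 = €25
  P2->W: 5 × €3 = €15
  P2->Y: 5 × €7 = €35
Total cost = €135.
So P1→X carries 10 MWh.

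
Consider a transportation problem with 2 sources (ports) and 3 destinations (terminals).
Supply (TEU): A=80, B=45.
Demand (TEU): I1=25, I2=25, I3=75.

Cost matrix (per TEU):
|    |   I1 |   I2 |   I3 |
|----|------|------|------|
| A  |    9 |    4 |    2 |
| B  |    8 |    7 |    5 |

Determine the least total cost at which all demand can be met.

A cheapest plan:
  A–I2: 25 × 4 = 100
  A–I3: 55 × 2 = 110
  B–I1: 25 × 8 = 200
  B–I3: 20 × 5 = 100
Total = 100 + 110 + 200 + 100 = 510.

510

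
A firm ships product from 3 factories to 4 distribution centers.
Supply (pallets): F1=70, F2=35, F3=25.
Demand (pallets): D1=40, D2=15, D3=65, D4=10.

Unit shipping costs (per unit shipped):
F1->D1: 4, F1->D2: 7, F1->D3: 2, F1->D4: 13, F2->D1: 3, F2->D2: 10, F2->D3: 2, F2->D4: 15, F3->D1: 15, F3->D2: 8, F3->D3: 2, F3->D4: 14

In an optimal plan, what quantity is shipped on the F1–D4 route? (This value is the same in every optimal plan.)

10

Solving gives:
  F1 to D1: 5 pallets
  F1 to D2: 15 pallets
  F1 to D3: 40 pallets
  F1 to D4: 10 pallets
  F2 to D1: 35 pallets
  F3 to D3: 25 pallets
Total cost = 490.
So F1→D4 carries 10 pallets.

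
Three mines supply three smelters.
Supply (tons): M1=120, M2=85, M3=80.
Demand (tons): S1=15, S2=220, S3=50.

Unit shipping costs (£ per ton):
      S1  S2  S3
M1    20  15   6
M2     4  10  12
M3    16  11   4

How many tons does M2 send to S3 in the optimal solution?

The minimum-cost plan:
  M1 to S2: 70 × £15 = £1050
  M1 to S3: 50 × £6 = £300
  M2 to S1: 15 × £4 = £60
  M2 to S2: 70 × £10 = £700
  M3 to S2: 80 × £11 = £880
Total cost = £2990.
The route M2→S3 is not used.

0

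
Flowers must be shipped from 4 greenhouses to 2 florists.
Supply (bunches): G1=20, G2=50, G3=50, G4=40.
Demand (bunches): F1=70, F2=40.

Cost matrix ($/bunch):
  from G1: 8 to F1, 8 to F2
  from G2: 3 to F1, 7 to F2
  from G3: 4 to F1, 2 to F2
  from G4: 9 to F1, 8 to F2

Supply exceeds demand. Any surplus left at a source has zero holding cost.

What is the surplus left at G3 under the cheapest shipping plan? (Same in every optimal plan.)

0

An optimal plan:
  G1–F1: 10 × $8 = $80
  G2–F1: 50 × $3 = $150
  G3–F1: 10 × $4 = $40
  G3–F2: 40 × $2 = $80
Total cost = $350.
G3 ships 50 of its 50, leaving 0.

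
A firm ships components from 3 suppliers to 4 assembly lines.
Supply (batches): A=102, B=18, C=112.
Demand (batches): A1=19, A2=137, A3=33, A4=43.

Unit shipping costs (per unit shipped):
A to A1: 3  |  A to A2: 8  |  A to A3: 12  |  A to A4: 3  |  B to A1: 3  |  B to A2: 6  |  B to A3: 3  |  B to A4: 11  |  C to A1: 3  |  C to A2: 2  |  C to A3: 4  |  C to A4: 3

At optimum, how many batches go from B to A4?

Optimal shipments:
  A->A1: 19 batches
  A->A2: 40 batches
  A->A4: 43 batches
  B->A3: 18 batches
  C->A2: 97 batches
  C->A3: 15 batches
Total cost = 814.
The route B→A4 is not used.

0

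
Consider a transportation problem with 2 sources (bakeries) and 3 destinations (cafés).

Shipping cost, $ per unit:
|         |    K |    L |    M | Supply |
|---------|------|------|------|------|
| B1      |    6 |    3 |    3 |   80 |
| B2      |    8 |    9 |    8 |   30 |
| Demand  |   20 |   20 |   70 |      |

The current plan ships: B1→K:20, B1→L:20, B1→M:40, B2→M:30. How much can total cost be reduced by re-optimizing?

60

Current plan cost = 20·6 + 20·3 + 40·3 + 30·8 = $540.
Optimal plan:
  B1->L: 20 × $3 = $60
  B1->M: 60 × $3 = $180
  B2->K: 20 × $8 = $160
  B2->M: 10 × $8 = $80
Optimal cost = $480.
Saving = 540 − 480 = $60.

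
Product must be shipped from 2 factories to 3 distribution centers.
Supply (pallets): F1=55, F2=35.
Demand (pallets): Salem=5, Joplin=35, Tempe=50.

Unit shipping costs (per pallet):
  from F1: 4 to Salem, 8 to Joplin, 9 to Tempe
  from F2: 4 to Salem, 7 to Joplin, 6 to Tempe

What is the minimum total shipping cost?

An optimal shipping plan:
  F1->Salem: 5 × 4 = 20
  F1->Joplin: 35 × 8 = 280
  F1->Tempe: 15 × 9 = 135
  F2->Tempe: 35 × 6 = 210
Total = 20 + 280 + 135 + 210 = 645.

645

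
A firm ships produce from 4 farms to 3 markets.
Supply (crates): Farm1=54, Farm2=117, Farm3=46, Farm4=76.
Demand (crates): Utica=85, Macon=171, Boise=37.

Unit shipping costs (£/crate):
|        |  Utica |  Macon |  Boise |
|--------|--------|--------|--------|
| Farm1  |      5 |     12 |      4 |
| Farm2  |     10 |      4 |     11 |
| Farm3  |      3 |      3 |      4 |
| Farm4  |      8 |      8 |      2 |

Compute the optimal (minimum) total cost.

1262

An optimal shipping plan:
  Farm1 to Utica: 54 crates
  Farm2 to Macon: 117 crates
  Farm3 to Utica: 31 crates
  Farm3 to Macon: 15 crates
  Farm4 to Macon: 39 crates
  Farm4 to Boise: 37 crates
Total cost = £1262.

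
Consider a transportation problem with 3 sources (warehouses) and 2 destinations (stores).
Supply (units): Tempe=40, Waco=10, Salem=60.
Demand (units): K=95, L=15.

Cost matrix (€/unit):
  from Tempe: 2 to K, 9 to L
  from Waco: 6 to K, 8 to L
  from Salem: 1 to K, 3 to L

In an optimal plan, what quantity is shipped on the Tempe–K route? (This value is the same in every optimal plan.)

40

The minimum-cost plan:
  Tempe→K: 40 × €2 = €80
  Waco→K: 10 × €6 = €60
  Salem→K: 45 × €1 = €45
  Salem→L: 15 × €3 = €45
Total cost = €230.
So Tempe→K carries 40 units.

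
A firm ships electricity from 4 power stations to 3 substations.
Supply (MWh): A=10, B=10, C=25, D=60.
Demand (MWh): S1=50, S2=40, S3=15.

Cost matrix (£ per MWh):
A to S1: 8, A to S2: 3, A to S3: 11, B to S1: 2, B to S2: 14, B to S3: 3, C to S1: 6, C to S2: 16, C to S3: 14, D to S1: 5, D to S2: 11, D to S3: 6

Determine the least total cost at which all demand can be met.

695

One minimum-cost allocation:
  A→S2: 10 × £3 = £30
  B→S1: 10 × £2 = £20
  C→S1: 25 × £6 = £150
  D→S1: 15 × £5 = £75
  D→S2: 30 × £11 = £330
  D→S3: 15 × £6 = £90
Total = 30 + 20 + 150 + 75 + 330 + 90 = £695.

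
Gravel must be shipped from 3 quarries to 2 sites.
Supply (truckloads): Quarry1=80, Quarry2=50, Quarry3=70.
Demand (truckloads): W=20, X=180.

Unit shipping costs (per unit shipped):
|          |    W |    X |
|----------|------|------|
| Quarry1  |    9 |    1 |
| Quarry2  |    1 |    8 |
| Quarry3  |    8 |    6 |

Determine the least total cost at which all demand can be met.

760

Optimal allocation:
  Quarry1 to X: 80 × 1 = 80
  Quarry2 to W: 20 × 1 = 20
  Quarry2 to X: 30 × 8 = 240
  Quarry3 to X: 70 × 6 = 420
Total = 80 + 20 + 240 + 420 = 760.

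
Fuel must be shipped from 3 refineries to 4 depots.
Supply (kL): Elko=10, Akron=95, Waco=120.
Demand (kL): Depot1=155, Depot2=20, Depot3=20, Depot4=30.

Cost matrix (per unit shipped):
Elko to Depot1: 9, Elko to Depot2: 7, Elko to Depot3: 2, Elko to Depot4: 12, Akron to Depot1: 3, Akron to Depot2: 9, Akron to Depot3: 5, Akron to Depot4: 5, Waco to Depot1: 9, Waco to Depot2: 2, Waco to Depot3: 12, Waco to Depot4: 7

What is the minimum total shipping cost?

1205

Optimal allocation:
  Elko→Depot3: 10 × 2 = 20
  Akron→Depot1: 85 × 3 = 255
  Akron→Depot3: 10 × 5 = 50
  Waco→Depot1: 70 × 9 = 630
  Waco→Depot2: 20 × 2 = 40
  Waco→Depot4: 30 × 7 = 210
Total = 20 + 255 + 50 + 630 + 40 + 210 = 1205.
(Supply check: Elko ships 10; Akron ships 95; Waco ships 120.)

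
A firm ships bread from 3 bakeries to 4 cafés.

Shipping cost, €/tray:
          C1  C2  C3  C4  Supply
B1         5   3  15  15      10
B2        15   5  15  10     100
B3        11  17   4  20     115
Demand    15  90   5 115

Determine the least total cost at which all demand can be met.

2715

An optimal shipping plan:
  B1→C2: 10 × €3 = €30
  B2→C2: 80 × €5 = €400
  B2→C4: 20 × €10 = €200
  B3→C1: 15 × €11 = €165
  B3→C3: 5 × €4 = €20
  B3→C4: 95 × €20 = €1900
Total = 30 + 400 + 200 + 165 + 20 + 1900 = €2715.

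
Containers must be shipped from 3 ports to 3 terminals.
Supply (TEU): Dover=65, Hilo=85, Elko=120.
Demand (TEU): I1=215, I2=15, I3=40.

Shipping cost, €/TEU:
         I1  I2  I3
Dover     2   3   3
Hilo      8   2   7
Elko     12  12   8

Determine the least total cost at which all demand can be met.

Optimal allocation:
  Dover–I1: 65 × €2 = €130
  Hilo–I1: 70 × €8 = €560
  Hilo–I2: 15 × €2 = €30
  Elko–I1: 80 × €12 = €960
  Elko–I3: 40 × €8 = €320
Total = 130 + 560 + 30 + 960 + 320 = €2000.

2000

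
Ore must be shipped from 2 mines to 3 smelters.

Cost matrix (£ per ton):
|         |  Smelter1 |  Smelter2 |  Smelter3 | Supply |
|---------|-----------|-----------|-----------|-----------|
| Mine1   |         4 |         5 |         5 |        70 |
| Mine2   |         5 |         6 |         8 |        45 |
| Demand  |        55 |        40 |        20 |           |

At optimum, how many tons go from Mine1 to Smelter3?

20

The minimum-cost plan:
  Mine1->Smelter1: 10 × £4 = £40
  Mine1->Smelter2: 40 × £5 = £200
  Mine1->Smelter3: 20 × £5 = £100
  Mine2->Smelter1: 45 × £5 = £225
Total cost = £565.
So Mine1→Smelter3 carries 20 tons.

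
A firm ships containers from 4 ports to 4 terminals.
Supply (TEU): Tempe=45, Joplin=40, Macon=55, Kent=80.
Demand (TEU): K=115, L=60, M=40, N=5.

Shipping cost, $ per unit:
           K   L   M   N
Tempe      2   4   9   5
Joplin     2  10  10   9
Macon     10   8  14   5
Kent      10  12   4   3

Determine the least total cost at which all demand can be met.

1145

One minimum-cost allocation:
  Tempe to K: 40 × $2 = $80
  Tempe to L: 5 × $4 = $20
  Joplin to K: 40 × $2 = $80
  Macon to L: 55 × $8 = $440
  Kent to K: 35 × $10 = $350
  Kent to M: 40 × $4 = $160
  Kent to N: 5 × $3 = $15
Total = 80 + 20 + 80 + 440 + 350 + 160 + 15 = $1145.
(Supply check: Tempe ships 45; Joplin ships 40; Macon ships 55; Kent ships 80.)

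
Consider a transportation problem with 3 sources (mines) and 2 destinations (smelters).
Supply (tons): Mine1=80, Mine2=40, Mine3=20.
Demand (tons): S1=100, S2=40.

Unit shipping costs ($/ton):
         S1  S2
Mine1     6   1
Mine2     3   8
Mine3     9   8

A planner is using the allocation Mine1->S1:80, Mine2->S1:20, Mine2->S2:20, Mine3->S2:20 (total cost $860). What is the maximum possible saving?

280

Current plan cost = 80·6 + 20·3 + 20·8 + 20·8 = $860.
Optimal plan:
  Mine1->S1: 40 × $6 = $240
  Mine1->S2: 40 × $1 = $40
  Mine2->S1: 40 × $3 = $120
  Mine3->S1: 20 × $9 = $180
Optimal cost = $580.
Saving = 860 − 580 = $280.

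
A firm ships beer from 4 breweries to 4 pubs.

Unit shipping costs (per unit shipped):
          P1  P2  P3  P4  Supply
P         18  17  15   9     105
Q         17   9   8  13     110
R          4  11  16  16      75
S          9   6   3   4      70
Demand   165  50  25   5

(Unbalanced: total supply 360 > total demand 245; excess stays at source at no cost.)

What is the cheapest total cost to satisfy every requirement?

Optimal allocation:
  P→P4: 5 × 9 = 45
  Q→P1: 20 × 17 = 340
  Q→P2: 50 × 9 = 450
  Q→P3: 25 × 8 = 200
  R→P1: 75 × 4 = 300
  S→P1: 70 × 9 = 630
Total = 45 + 340 + 450 + 200 + 300 + 630 = 1965.
(Supply check: P ships 5; Q ships 95; R ships 75; S ships 70.)

1965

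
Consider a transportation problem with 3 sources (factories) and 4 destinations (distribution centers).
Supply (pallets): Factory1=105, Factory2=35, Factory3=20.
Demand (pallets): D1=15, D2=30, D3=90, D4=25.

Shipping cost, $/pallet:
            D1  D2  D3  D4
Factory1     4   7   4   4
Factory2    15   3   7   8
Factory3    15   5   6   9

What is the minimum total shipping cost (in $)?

665

A cheapest plan:
  Factory1 to D1: 15 × $4 = $60
  Factory1 to D3: 65 × $4 = $260
  Factory1 to D4: 25 × $4 = $100
  Factory2 to D2: 30 × $3 = $90
  Factory2 to D3: 5 × $7 = $35
  Factory3 to D3: 20 × $6 = $120
Total = 60 + 260 + 100 + 90 + 35 + 120 = $665.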